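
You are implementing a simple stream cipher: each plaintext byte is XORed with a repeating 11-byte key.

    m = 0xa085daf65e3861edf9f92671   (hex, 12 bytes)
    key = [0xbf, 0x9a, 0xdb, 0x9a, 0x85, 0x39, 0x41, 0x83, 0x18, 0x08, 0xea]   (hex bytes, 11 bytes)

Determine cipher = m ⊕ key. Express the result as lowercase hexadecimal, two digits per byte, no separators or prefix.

The 11-byte key repeats, so the effective keystream is bf 9a db 9a 85 39 41 83 18 08 ea bf.
byte 0: a0 ⊕ bf = 1f
byte 1: 85 ⊕ 9a = 1f
byte 2: da ⊕ db = 01
byte 3: f6 ⊕ 9a = 6c
byte 4: 5e ⊕ 85 = db
byte 5: 38 ⊕ 39 = 01
byte 6: 61 ⊕ 41 = 20
byte 7: ed ⊕ 83 = 6e
byte 8: f9 ⊕ 18 = e1
byte 9: f9 ⊕ 08 = f1
byte 10: 26 ⊕ ea = cc
byte 11: 71 ⊕ bf = ce

1f1f016cdb01206ee1f1ccce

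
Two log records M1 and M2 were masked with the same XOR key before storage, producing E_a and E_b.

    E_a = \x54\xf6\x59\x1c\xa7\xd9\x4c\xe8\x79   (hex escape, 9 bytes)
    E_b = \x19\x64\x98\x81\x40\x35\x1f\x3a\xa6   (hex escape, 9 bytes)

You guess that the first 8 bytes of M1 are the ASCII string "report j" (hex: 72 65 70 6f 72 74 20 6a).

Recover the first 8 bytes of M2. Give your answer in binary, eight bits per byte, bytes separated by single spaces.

First, E_a ⊕ E_b = (M1 ⊕ K) ⊕ (M2 ⊕ K) = M1 ⊕ M2, so the key drops out. Then M2 = (M1 ⊕ M2) ⊕ M1 over the first 8 bytes.
byte 0: (54 XOR 19) XOR 72 = 4d XOR 72 = 3f
byte 1: (f6 XOR 64) XOR 65 = 92 XOR 65 = f7
byte 2: (59 XOR 98) XOR 70 = c1 XOR 70 = b1
byte 3: (1c XOR 81) XOR 6f = 9d XOR 6f = f2
byte 4: (a7 XOR 40) XOR 72 = e7 XOR 72 = 95
byte 5: (d9 XOR 35) XOR 74 = ec XOR 74 = 98
byte 6: (4c XOR 1f) XOR 20 = 53 XOR 20 = 73
byte 7: (e8 XOR 3a) XOR 6a = d2 XOR 6a = b8

00111111 11110111 10110001 11110010 10010101 10011000 01110011 10111000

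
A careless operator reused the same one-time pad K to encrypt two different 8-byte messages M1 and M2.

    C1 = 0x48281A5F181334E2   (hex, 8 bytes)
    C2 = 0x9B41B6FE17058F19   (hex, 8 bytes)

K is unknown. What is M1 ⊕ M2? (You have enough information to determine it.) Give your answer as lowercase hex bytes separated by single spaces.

C1 ⊕ C2 = (M1 ⊕ K) ⊕ (M2 ⊕ K) = M1 ⊕ M2 — the shared key cancels under XOR.
byte 0: 48 xor 9b = d3
byte 1: 28 xor 41 = 69
byte 2: 1a xor b6 = ac
byte 3: 5f xor fe = a1
byte 4: 18 xor 17 = 0f
byte 5: 13 xor 05 = 16
byte 6: 34 xor 8f = bb
byte 7: e2 xor 19 = fb

d3 69 ac a1 0f 16 bb fb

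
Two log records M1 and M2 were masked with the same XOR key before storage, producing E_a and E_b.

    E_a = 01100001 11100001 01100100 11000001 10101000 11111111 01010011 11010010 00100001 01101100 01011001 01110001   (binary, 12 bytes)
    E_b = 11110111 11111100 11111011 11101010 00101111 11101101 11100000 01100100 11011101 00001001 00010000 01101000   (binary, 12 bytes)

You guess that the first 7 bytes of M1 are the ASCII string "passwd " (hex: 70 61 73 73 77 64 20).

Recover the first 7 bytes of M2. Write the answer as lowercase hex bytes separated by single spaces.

e6 7c ec 58 f0 76 93

First, E_a ⊕ E_b = (M1 ⊕ K) ⊕ (M2 ⊕ K) = M1 ⊕ M2, so the key drops out. Then M2 = (M1 ⊕ M2) ⊕ M1 over the first 7 bytes.
byte 0: (61 XOR f7) XOR 70 = 96 XOR 70 = e6
byte 1: (e1 XOR fc) XOR 61 = 1d XOR 61 = 7c
byte 2: (64 XOR fb) XOR 73 = 9f XOR 73 = ec
byte 3: (c1 XOR ea) XOR 73 = 2b XOR 73 = 58
byte 4: (a8 XOR 2f) XOR 77 = 87 XOR 77 = f0
byte 5: (ff XOR ed) XOR 64 = 12 XOR 64 = 76
byte 6: (53 XOR e0) XOR 20 = b3 XOR 20 = 93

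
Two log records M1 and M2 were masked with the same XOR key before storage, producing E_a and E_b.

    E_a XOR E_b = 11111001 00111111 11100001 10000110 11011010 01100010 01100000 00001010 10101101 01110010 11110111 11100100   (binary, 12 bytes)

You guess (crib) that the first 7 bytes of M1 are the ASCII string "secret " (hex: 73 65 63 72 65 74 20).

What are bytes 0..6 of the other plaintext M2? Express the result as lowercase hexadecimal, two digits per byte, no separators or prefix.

8a5a82f4bf1640

Since E_a ⊕ E_b = M1 ⊕ M2, XORing with the guessed M1 bytes yields the corresponding M2 bytes: M2 = (E_a ⊕ E_b) ⊕ M1.
f9 ⊕ 73 = 8a
3f ⊕ 65 = 5a
e1 ⊕ 63 = 82
86 ⊕ 72 = f4
da ⊕ 65 = bf
62 ⊕ 74 = 16
60 ⊕ 20 = 40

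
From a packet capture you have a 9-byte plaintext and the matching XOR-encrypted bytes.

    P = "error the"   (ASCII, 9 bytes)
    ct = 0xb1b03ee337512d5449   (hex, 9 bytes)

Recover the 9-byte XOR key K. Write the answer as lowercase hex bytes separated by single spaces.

d4 c2 4c 8c 45 71 59 3c 2c

Since ct = P ⊕ K, XORing both sides with P gives K = P ⊕ ct.
byte 0: 01100101 ^ 10110001 = 11010100
byte 1: 01110010 ^ 10110000 = 11000010
byte 2: 01110010 ^ 00111110 = 01001100
byte 3: 01101111 ^ 11100011 = 10001100
byte 4: 01110010 ^ 00110111 = 01000101
byte 5: 00100000 ^ 01010001 = 01110001
byte 6: 01110100 ^ 00101101 = 01011001
byte 7: 01101000 ^ 01010100 = 00111100
byte 8: 01100101 ^ 01001001 = 00101100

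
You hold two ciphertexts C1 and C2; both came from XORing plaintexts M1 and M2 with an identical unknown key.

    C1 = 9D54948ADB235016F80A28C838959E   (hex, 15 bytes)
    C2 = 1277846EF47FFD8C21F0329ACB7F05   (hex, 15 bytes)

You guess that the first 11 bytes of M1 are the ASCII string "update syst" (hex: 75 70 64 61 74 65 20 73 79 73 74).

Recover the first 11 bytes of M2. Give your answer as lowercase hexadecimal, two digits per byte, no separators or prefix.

fa5374855b398de9a0896e

First, C1 ⊕ C2 = (M1 ⊕ K) ⊕ (M2 ⊕ K) = M1 ⊕ M2, so the key drops out. Then M2 = (M1 ⊕ M2) ⊕ M1 over the first 11 bytes.
byte 0: (9d ⊕ 12) ⊕ 75 = 8f ⊕ 75 = fa
byte 1: (54 ⊕ 77) ⊕ 70 = 23 ⊕ 70 = 53
byte 2: (94 ⊕ 84) ⊕ 64 = 10 ⊕ 64 = 74
byte 3: (8a ⊕ 6e) ⊕ 61 = e4 ⊕ 61 = 85
byte 4: (db ⊕ f4) ⊕ 74 = 2f ⊕ 74 = 5b
byte 5: (23 ⊕ 7f) ⊕ 65 = 5c ⊕ 65 = 39
byte 6: (50 ⊕ fd) ⊕ 20 = ad ⊕ 20 = 8d
byte 7: (16 ⊕ 8c) ⊕ 73 = 9a ⊕ 73 = e9
byte 8: (f8 ⊕ 21) ⊕ 79 = d9 ⊕ 79 = a0
byte 9: (0a ⊕ f0) ⊕ 73 = fa ⊕ 73 = 89
byte 10: (28 ⊕ 32) ⊕ 74 = 1a ⊕ 74 = 6e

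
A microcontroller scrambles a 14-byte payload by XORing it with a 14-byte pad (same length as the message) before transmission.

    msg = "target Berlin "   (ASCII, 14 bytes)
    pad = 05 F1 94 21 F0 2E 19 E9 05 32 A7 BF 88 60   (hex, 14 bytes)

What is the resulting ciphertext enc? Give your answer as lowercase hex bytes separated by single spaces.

71 90 e6 46 95 5a 39 ab 60 40 cb d6 e6 40

XOR is its own inverse, so applying the key byte-wise gives the result directly.
116 xor   5 = 113
 97 xor 241 = 144
114 xor 148 = 230
103 xor  33 =  70
101 xor 240 = 149
116 xor  46 =  90
 32 xor  25 =  57
 66 xor 233 = 171
101 xor   5 =  96
114 xor  50 =  64
108 xor 167 = 203
105 xor 191 = 214
110 xor 136 = 230
 32 xor  96 =  64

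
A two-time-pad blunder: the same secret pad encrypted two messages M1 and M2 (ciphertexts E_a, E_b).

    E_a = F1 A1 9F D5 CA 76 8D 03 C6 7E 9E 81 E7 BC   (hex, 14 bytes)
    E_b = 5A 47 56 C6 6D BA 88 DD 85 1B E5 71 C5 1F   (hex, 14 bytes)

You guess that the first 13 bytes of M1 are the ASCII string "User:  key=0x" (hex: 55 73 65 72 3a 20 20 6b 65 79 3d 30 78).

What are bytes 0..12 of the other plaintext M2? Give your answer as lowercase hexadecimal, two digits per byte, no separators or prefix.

fe95ac619dec25b5261c46c05a

First, E_a ⊕ E_b = (M1 ⊕ K) ⊕ (M2 ⊕ K) = M1 ⊕ M2, so the key drops out. Then M2 = (M1 ⊕ M2) ⊕ M1 over the first 13 bytes.
byte 0: (f1 XOR 5a) XOR 55 = ab XOR 55 = fe
byte 1: (a1 XOR 47) XOR 73 = e6 XOR 73 = 95
byte 2: (9f XOR 56) XOR 65 = c9 XOR 65 = ac
byte 3: (d5 XOR c6) XOR 72 = 13 XOR 72 = 61
byte 4: (ca XOR 6d) XOR 3a = a7 XOR 3a = 9d
byte 5: (76 XOR ba) XOR 20 = cc XOR 20 = ec
byte 6: (8d XOR 88) XOR 20 = 05 XOR 20 = 25
byte 7: (03 XOR dd) XOR 6b = de XOR 6b = b5
byte 8: (c6 XOR 85) XOR 65 = 43 XOR 65 = 26
byte 9: (7e XOR 1b) XOR 79 = 65 XOR 79 = 1c
byte 10: (9e XOR e5) XOR 3d = 7b XOR 3d = 46
byte 11: (81 XOR 71) XOR 30 = f0 XOR 30 = c0
byte 12: (e7 XOR c5) XOR 78 = 22 XOR 78 = 5a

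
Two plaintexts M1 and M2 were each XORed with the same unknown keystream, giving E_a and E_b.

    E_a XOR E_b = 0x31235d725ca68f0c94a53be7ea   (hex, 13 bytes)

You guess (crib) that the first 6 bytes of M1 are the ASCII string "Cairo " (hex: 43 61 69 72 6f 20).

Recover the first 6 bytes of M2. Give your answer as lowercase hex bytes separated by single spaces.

Since E_a ⊕ E_b = M1 ⊕ M2, XORing with the guessed M1 bytes yields the corresponding M2 bytes: M2 = (E_a ⊕ E_b) ⊕ M1.
31 XOR 43 = 72
23 XOR 61 = 42
5d XOR 69 = 34
72 XOR 72 = 00
5c XOR 6f = 33
a6 XOR 20 = 86

72 42 34 00 33 86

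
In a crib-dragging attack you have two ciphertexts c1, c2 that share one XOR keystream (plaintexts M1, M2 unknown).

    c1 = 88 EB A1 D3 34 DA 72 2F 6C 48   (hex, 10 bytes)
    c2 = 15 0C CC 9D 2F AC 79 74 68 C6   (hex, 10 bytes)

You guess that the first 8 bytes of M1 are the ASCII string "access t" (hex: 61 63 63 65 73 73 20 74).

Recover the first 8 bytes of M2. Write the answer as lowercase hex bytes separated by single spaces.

fc 84 0e 2b 68 05 2b 2f

First, c1 ⊕ c2 = (M1 ⊕ K) ⊕ (M2 ⊕ K) = M1 ⊕ M2, so the key drops out. Then M2 = (M1 ⊕ M2) ⊕ M1 over the first 8 bytes.
byte 0: (88 xor 15) xor 61 = 9d xor 61 = fc
byte 1: (eb xor 0c) xor 63 = e7 xor 63 = 84
byte 2: (a1 xor cc) xor 63 = 6d xor 63 = 0e
byte 3: (d3 xor 9d) xor 65 = 4e xor 65 = 2b
byte 4: (34 xor 2f) xor 73 = 1b xor 73 = 68
byte 5: (da xor ac) xor 73 = 76 xor 73 = 05
byte 6: (72 xor 79) xor 20 = 0b xor 20 = 2b
byte 7: (2f xor 74) xor 74 = 5b xor 74 = 2f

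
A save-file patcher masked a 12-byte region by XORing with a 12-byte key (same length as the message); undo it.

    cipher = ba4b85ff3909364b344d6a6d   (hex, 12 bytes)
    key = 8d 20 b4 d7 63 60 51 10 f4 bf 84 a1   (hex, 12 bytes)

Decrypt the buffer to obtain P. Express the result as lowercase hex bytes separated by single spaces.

186 ⊕ 141 =  55
 75 ⊕  32 = 107
133 ⊕ 180 =  49
255 ⊕ 215 =  40
 57 ⊕  99 =  90
  9 ⊕  96 = 105
 54 ⊕  81 = 103
 75 ⊕  16 =  91
 52 ⊕ 244 = 192
 77 ⊕ 191 = 242
106 ⊕ 132 = 238
109 ⊕ 161 = 204

37 6b 31 28 5a 69 67 5b c0 f2 ee cc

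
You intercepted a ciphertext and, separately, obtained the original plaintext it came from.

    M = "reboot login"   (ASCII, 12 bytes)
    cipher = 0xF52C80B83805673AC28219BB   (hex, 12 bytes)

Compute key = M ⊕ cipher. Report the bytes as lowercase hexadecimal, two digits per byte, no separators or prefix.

Since cipher = M ⊕ key, XORing both sides with M gives key = M ⊕ cipher.
72 xor f5 = 87
65 xor 2c = 49
62 xor 80 = e2
6f xor b8 = d7
6f xor 38 = 57
74 xor 05 = 71
20 xor 67 = 47
6c xor 3a = 56
6f xor c2 = ad
67 xor 82 = e5
69 xor 19 = 70
6e xor bb = d5

8749e2d757714756ade570d5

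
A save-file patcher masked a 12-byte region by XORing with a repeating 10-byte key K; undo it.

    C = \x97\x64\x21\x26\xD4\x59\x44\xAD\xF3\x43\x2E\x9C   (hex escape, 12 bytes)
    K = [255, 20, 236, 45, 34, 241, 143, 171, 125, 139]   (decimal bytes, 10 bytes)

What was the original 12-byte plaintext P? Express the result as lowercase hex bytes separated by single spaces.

68 70 cd 0b f6 a8 cb 06 8e c8 d1 88

The 10-byte key repeats, so the effective keystream is ff 14 ec 2d 22 f1 8f ab 7d 8b ff 14.
byte 0: 151 xor 255 = 104
byte 1: 100 xor  20 = 112
byte 2:  33 xor 236 = 205
byte 3:  38 xor  45 =  11
byte 4: 212 xor  34 = 246
byte 5:  89 xor 241 = 168
byte 6:  68 xor 143 = 203
byte 7: 173 xor 171 =   6
byte 8: 243 xor 125 = 142
byte 9:  67 xor 139 = 200
byte 10:  46 xor 255 = 209
byte 11: 156 xor  20 = 136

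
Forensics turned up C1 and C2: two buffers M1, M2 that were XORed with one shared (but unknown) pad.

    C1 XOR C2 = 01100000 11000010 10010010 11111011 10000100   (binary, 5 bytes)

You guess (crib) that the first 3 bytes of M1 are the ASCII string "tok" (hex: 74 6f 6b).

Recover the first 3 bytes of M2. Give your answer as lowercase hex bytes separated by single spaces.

Since C1 ⊕ C2 = M1 ⊕ M2, XORing with the guessed M1 bytes yields the corresponding M2 bytes: M2 = (C1 ⊕ C2) ⊕ M1.
byte 0:  96 xor 116 =  20
byte 1: 194 xor 111 = 173
byte 2: 146 xor 107 = 249

14 ad f9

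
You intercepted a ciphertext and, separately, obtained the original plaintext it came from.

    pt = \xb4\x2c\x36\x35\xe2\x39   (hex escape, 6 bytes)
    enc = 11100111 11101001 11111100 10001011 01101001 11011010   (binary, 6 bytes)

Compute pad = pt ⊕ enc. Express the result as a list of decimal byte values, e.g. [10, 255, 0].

Since enc = pt ⊕ pad, XORing both sides with pt gives pad = pt ⊕ enc.
10110100 XOR 11100111 = 01010011
00101100 XOR 11101001 = 11000101
00110110 XOR 11111100 = 11001010
00110101 XOR 10001011 = 10111110
11100010 XOR 01101001 = 10001011
00111001 XOR 11011010 = 11100011

[83, 197, 202, 190, 139, 227]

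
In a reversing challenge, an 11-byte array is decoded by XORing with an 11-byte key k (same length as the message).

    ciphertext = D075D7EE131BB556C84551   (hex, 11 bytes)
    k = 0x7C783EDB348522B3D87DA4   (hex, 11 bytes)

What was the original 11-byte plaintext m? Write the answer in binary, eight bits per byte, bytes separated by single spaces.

11010000 XOR 01111100 = 10101100
01110101 XOR 01111000 = 00001101
11010111 XOR 00111110 = 11101001
11101110 XOR 11011011 = 00110101
00010011 XOR 00110100 = 00100111
00011011 XOR 10000101 = 10011110
10110101 XOR 00100010 = 10010111
01010110 XOR 10110011 = 11100101
11001000 XOR 11011000 = 00010000
01000101 XOR 01111101 = 00111000
01010001 XOR 10100100 = 11110101

10101100 00001101 11101001 00110101 00100111 10011110 10010111 11100101 00010000 00111000 11110101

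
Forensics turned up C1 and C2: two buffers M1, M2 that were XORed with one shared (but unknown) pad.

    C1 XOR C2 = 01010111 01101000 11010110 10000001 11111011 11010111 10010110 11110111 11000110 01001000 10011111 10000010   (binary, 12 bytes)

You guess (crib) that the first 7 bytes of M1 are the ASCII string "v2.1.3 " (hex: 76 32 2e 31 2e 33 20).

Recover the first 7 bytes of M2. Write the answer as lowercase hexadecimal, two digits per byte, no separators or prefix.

Since C1 ⊕ C2 = M1 ⊕ M2, XORing with the guessed M1 bytes yields the corresponding M2 bytes: M2 = (C1 ⊕ C2) ⊕ M1.
byte 0:  87 ⊕ 118 =  33
byte 1: 104 ⊕  50 =  90
byte 2: 214 ⊕  46 = 248
byte 3: 129 ⊕  49 = 176
byte 4: 251 ⊕  46 = 213
byte 5: 215 ⊕  51 = 228
byte 6: 150 ⊕  32 = 182

215af8b0d5e4b6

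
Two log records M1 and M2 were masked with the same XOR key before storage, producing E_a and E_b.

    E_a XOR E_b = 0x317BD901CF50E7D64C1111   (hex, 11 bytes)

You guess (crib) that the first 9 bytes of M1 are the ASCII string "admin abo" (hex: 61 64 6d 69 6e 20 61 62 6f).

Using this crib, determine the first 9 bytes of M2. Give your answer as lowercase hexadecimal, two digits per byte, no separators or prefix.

501fb468a17086b423

Since E_a ⊕ E_b = M1 ⊕ M2, XORing with the guessed M1 bytes yields the corresponding M2 bytes: M2 = (E_a ⊕ E_b) ⊕ M1.
byte 0: 31 ⊕ 61 = 50
byte 1: 7b ⊕ 64 = 1f
byte 2: d9 ⊕ 6d = b4
byte 3: 01 ⊕ 69 = 68
byte 4: cf ⊕ 6e = a1
byte 5: 50 ⊕ 20 = 70
byte 6: e7 ⊕ 61 = 86
byte 7: d6 ⊕ 62 = b4
byte 8: 4c ⊕ 6f = 23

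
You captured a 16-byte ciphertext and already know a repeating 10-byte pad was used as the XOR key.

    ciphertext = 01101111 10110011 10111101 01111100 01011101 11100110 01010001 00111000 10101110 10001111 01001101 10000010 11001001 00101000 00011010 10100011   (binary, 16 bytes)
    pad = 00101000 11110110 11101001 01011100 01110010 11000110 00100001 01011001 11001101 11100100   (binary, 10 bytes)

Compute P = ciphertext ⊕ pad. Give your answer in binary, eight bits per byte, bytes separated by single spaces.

01000111 01000101 01010100 00100000 00101111 00100000 01110000 01100001 01100011 01101011 01100101 01110100 00100000 01110100 01101000 01100101

The 10-byte key repeats, so the effective keystream is 28 f6 e9 5c 72 c6 21 59 cd e4 28 f6 e9 5c 72 c6.
byte 0: 6f XOR 28 = 47
byte 1: b3 XOR f6 = 45
byte 2: bd XOR e9 = 54
byte 3: 7c XOR 5c = 20
byte 4: 5d XOR 72 = 2f
byte 5: e6 XOR c6 = 20
byte 6: 51 XOR 21 = 70
byte 7: 38 XOR 59 = 61
byte 8: ae XOR cd = 63
byte 9: 8f XOR e4 = 6b
byte 10: 4d XOR 28 = 65
byte 11: 82 XOR f6 = 74
byte 12: c9 XOR e9 = 20
byte 13: 28 XOR 5c = 74
byte 14: 1a XOR 72 = 68
byte 15: a3 XOR c6 = 65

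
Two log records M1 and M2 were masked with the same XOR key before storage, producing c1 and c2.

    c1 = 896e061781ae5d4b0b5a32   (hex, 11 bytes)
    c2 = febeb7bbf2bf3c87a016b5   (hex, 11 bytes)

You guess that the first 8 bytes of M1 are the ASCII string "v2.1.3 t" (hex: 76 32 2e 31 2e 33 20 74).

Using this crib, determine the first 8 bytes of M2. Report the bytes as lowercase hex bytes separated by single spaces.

01 e2 9f 9d 5d 22 41 b8

First, c1 ⊕ c2 = (M1 ⊕ K) ⊕ (M2 ⊕ K) = M1 ⊕ M2, so the key drops out. Then M2 = (M1 ⊕ M2) ⊕ M1 over the first 8 bytes.
byte 0: (89 XOR fe) XOR 76 = 77 XOR 76 = 01
byte 1: (6e XOR be) XOR 32 = d0 XOR 32 = e2
byte 2: (06 XOR b7) XOR 2e = b1 XOR 2e = 9f
byte 3: (17 XOR bb) XOR 31 = ac XOR 31 = 9d
byte 4: (81 XOR f2) XOR 2e = 73 XOR 2e = 5d
byte 5: (ae XOR bf) XOR 33 = 11 XOR 33 = 22
byte 6: (5d XOR 3c) XOR 20 = 61 XOR 20 = 41
byte 7: (4b XOR 87) XOR 74 = cc XOR 74 = b8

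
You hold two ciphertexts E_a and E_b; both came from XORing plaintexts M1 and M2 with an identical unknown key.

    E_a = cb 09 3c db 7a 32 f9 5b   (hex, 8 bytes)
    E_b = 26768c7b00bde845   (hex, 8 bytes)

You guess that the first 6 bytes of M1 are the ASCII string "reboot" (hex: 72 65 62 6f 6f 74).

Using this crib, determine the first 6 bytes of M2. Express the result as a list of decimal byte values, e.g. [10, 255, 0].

First, E_a ⊕ E_b = (M1 ⊕ K) ⊕ (M2 ⊕ K) = M1 ⊕ M2, so the key drops out. Then M2 = (M1 ⊕ M2) ⊕ M1 over the first 6 bytes.
byte 0: (cb ^ 26) ^ 72 = ed ^ 72 = 9f
byte 1: (09 ^ 76) ^ 65 = 7f ^ 65 = 1a
byte 2: (3c ^ 8c) ^ 62 = b0 ^ 62 = d2
byte 3: (db ^ 7b) ^ 6f = a0 ^ 6f = cf
byte 4: (7a ^ 00) ^ 6f = 7a ^ 6f = 15
byte 5: (32 ^ bd) ^ 74 = 8f ^ 74 = fb

[159, 26, 210, 207, 21, 251]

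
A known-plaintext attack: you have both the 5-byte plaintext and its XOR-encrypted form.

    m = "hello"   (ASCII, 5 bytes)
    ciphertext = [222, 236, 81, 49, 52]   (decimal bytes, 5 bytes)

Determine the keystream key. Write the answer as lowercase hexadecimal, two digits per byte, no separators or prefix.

b6893d5d5b

Since ciphertext = m ⊕ key, XORing both sides with m gives key = m ⊕ ciphertext.
byte 0: 104 xor 222 = 182
byte 1: 101 xor 236 = 137
byte 2: 108 xor  81 =  61
byte 3: 108 xor  49 =  93
byte 4: 111 xor  52 =  91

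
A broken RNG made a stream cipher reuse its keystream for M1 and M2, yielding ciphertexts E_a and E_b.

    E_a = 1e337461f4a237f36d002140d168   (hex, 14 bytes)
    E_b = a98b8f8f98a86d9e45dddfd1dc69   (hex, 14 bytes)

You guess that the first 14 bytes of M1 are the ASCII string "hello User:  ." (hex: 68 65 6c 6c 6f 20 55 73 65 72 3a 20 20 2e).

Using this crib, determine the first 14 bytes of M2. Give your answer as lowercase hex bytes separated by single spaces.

First, E_a ⊕ E_b = (M1 ⊕ K) ⊕ (M2 ⊕ K) = M1 ⊕ M2, so the key drops out. Then M2 = (M1 ⊕ M2) ⊕ M1 over the first 14 bytes.
byte 0: (1e xor a9) xor 68 = b7 xor 68 = df
byte 1: (33 xor 8b) xor 65 = b8 xor 65 = dd
byte 2: (74 xor 8f) xor 6c = fb xor 6c = 97
byte 3: (61 xor 8f) xor 6c = ee xor 6c = 82
byte 4: (f4 xor 98) xor 6f = 6c xor 6f = 03
byte 5: (a2 xor a8) xor 20 = 0a xor 20 = 2a
byte 6: (37 xor 6d) xor 55 = 5a xor 55 = 0f
byte 7: (f3 xor 9e) xor 73 = 6d xor 73 = 1e
byte 8: (6d xor 45) xor 65 = 28 xor 65 = 4d
byte 9: (00 xor dd) xor 72 = dd xor 72 = af
byte 10: (21 xor df) xor 3a = fe xor 3a = c4
byte 11: (40 xor d1) xor 20 = 91 xor 20 = b1
byte 12: (d1 xor dc) xor 20 = 0d xor 20 = 2d
byte 13: (68 xor 69) xor 2e = 01 xor 2e = 2f

df dd 97 82 03 2a 0f 1e 4d af c4 b1 2d 2f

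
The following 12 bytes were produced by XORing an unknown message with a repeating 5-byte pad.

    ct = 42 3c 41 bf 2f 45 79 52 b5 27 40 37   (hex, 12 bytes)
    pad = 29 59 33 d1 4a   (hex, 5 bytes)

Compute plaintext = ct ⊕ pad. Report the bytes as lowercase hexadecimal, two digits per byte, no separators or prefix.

6b65726e656c2061646d696e

The 5-byte key repeats, so the effective keystream is 29 59 33 d1 4a 29 59 33 d1 4a 29 59.
byte 0: 01000010 xor 00101001 = 01101011
byte 1: 00111100 xor 01011001 = 01100101
byte 2: 01000001 xor 00110011 = 01110010
byte 3: 10111111 xor 11010001 = 01101110
byte 4: 00101111 xor 01001010 = 01100101
byte 5: 01000101 xor 00101001 = 01101100
byte 6: 01111001 xor 01011001 = 00100000
byte 7: 01010010 xor 00110011 = 01100001
byte 8: 10110101 xor 11010001 = 01100100
byte 9: 00100111 xor 01001010 = 01101101
byte 10: 01000000 xor 00101001 = 01101001
byte 11: 00110111 xor 01011001 = 01101110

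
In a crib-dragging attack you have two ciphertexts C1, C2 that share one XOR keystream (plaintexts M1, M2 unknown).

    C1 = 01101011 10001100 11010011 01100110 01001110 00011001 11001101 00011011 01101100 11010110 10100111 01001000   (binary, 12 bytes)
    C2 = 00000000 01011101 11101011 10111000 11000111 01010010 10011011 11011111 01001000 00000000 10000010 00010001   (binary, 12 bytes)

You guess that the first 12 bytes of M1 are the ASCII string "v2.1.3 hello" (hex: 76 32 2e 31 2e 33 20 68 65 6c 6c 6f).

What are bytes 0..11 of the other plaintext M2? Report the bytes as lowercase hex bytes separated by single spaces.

1d e3 16 ef a7 78 76 ac 41 ba 49 36

First, C1 ⊕ C2 = (M1 ⊕ K) ⊕ (M2 ⊕ K) = M1 ⊕ M2, so the key drops out. Then M2 = (M1 ⊕ M2) ⊕ M1 over the first 12 bytes.
byte 0: (6b ⊕ 00) ⊕ 76 = 6b ⊕ 76 = 1d
byte 1: (8c ⊕ 5d) ⊕ 32 = d1 ⊕ 32 = e3
byte 2: (d3 ⊕ eb) ⊕ 2e = 38 ⊕ 2e = 16
byte 3: (66 ⊕ b8) ⊕ 31 = de ⊕ 31 = ef
byte 4: (4e ⊕ c7) ⊕ 2e = 89 ⊕ 2e = a7
byte 5: (19 ⊕ 52) ⊕ 33 = 4b ⊕ 33 = 78
byte 6: (cd ⊕ 9b) ⊕ 20 = 56 ⊕ 20 = 76
byte 7: (1b ⊕ df) ⊕ 68 = c4 ⊕ 68 = ac
byte 8: (6c ⊕ 48) ⊕ 65 = 24 ⊕ 65 = 41
byte 9: (d6 ⊕ 00) ⊕ 6c = d6 ⊕ 6c = ba
byte 10: (a7 ⊕ 82) ⊕ 6c = 25 ⊕ 6c = 49
byte 11: (48 ⊕ 11) ⊕ 6f = 59 ⊕ 6f = 36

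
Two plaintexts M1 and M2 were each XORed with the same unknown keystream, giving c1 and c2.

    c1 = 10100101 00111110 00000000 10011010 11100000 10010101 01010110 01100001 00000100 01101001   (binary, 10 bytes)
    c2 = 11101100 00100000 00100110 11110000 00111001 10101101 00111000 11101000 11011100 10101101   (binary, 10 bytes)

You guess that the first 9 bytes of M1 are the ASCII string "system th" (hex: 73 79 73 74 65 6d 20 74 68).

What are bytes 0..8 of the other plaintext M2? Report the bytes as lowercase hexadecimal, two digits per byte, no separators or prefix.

3a67551ebc554efdb0

First, c1 ⊕ c2 = (M1 ⊕ K) ⊕ (M2 ⊕ K) = M1 ⊕ M2, so the key drops out. Then M2 = (M1 ⊕ M2) ⊕ M1 over the first 9 bytes.
byte 0: (a5 XOR ec) XOR 73 = 49 XOR 73 = 3a
byte 1: (3e XOR 20) XOR 79 = 1e XOR 79 = 67
byte 2: (00 XOR 26) XOR 73 = 26 XOR 73 = 55
byte 3: (9a XOR f0) XOR 74 = 6a XOR 74 = 1e
byte 4: (e0 XOR 39) XOR 65 = d9 XOR 65 = bc
byte 5: (95 XOR ad) XOR 6d = 38 XOR 6d = 55
byte 6: (56 XOR 38) XOR 20 = 6e XOR 20 = 4e
byte 7: (61 XOR e8) XOR 74 = 89 XOR 74 = fd
byte 8: (04 XOR dc) XOR 68 = d8 XOR 68 = b0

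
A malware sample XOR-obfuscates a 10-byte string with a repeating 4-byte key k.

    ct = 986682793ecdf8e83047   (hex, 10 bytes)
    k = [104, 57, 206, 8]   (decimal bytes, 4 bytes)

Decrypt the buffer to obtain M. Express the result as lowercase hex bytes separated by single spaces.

The 4-byte key repeats, so the effective keystream is 68 39 ce 08 68 39 ce 08 68 39.
byte 0: 98 ^ 68 = f0
byte 1: 66 ^ 39 = 5f
byte 2: 82 ^ ce = 4c
byte 3: 79 ^ 08 = 71
byte 4: 3e ^ 68 = 56
byte 5: cd ^ 39 = f4
byte 6: f8 ^ ce = 36
byte 7: e8 ^ 08 = e0
byte 8: 30 ^ 68 = 58
byte 9: 47 ^ 39 = 7e

f0 5f 4c 71 56 f4 36 e0 58 7e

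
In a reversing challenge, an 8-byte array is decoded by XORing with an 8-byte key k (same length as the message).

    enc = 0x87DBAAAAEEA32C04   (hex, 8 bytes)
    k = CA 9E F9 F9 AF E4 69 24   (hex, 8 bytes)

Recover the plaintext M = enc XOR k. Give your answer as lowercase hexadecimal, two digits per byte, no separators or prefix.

XOR is its own inverse, so applying the key byte-wise gives the result directly.
10000111 ⊕ 11001010 = 01001101
11011011 ⊕ 10011110 = 01000101
10101010 ⊕ 11111001 = 01010011
10101010 ⊕ 11111001 = 01010011
11101110 ⊕ 10101111 = 01000001
10100011 ⊕ 11100100 = 01000111
00101100 ⊕ 01101001 = 01000101
00000100 ⊕ 00100100 = 00100000

4d45535341474520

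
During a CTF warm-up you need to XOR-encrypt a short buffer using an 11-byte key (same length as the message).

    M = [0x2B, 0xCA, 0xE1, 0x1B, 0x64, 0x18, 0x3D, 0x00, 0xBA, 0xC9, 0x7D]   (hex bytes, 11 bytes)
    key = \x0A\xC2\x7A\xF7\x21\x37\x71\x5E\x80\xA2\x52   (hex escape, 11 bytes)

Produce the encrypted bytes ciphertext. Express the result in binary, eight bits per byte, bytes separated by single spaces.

00100001 00001000 10011011 11101100 01000101 00101111 01001100 01011110 00111010 01101011 00101111

XOR is its own inverse, so applying the key byte-wise gives the result directly.
00101011 ⊕ 00001010 = 00100001
11001010 ⊕ 11000010 = 00001000
11100001 ⊕ 01111010 = 10011011
00011011 ⊕ 11110111 = 11101100
01100100 ⊕ 00100001 = 01000101
00011000 ⊕ 00110111 = 00101111
00111101 ⊕ 01110001 = 01001100
00000000 ⊕ 01011110 = 01011110
10111010 ⊕ 10000000 = 00111010
11001001 ⊕ 10100010 = 01101011
01111101 ⊕ 01010010 = 00101111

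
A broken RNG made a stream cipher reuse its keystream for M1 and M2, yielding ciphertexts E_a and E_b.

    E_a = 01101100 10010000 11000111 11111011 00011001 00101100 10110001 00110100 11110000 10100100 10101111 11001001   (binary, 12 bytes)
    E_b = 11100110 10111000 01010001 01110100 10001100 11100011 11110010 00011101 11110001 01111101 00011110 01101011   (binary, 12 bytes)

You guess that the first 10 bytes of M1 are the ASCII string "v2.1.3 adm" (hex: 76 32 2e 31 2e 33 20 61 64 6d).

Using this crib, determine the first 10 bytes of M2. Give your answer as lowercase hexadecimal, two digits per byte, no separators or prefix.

fc1ab8bebbfc634865b4

First, E_a ⊕ E_b = (M1 ⊕ K) ⊕ (M2 ⊕ K) = M1 ⊕ M2, so the key drops out. Then M2 = (M1 ⊕ M2) ⊕ M1 over the first 10 bytes.
byte 0: (6c ^ e6) ^ 76 = 8a ^ 76 = fc
byte 1: (90 ^ b8) ^ 32 = 28 ^ 32 = 1a
byte 2: (c7 ^ 51) ^ 2e = 96 ^ 2e = b8
byte 3: (fb ^ 74) ^ 31 = 8f ^ 31 = be
byte 4: (19 ^ 8c) ^ 2e = 95 ^ 2e = bb
byte 5: (2c ^ e3) ^ 33 = cf ^ 33 = fc
byte 6: (b1 ^ f2) ^ 20 = 43 ^ 20 = 63
byte 7: (34 ^ 1d) ^ 61 = 29 ^ 61 = 48
byte 8: (f0 ^ f1) ^ 64 = 01 ^ 64 = 65
byte 9: (a4 ^ 7d) ^ 6d = d9 ^ 6d = b4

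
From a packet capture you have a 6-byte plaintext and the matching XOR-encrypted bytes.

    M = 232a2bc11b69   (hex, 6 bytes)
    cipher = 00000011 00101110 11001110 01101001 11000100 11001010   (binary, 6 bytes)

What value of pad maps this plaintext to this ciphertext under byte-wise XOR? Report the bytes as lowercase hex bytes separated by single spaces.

Since cipher = M ⊕ pad, XORing both sides with M gives pad = M ⊕ cipher.
byte 0: 23 xor 03 = 20
byte 1: 2a xor 2e = 04
byte 2: 2b xor ce = e5
byte 3: c1 xor 69 = a8
byte 4: 1b xor c4 = df
byte 5: 69 xor ca = a3

20 04 e5 a8 df a3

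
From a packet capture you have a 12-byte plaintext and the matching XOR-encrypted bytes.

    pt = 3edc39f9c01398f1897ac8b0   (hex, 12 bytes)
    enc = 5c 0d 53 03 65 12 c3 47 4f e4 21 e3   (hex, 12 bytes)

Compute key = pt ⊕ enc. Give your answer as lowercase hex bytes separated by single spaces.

Since enc = pt ⊕ key, XORing both sides with pt gives key = pt ⊕ enc.
byte 0: 3e ⊕ 5c = 62
byte 1: dc ⊕ 0d = d1
byte 2: 39 ⊕ 53 = 6a
byte 3: f9 ⊕ 03 = fa
byte 4: c0 ⊕ 65 = a5
byte 5: 13 ⊕ 12 = 01
byte 6: 98 ⊕ c3 = 5b
byte 7: f1 ⊕ 47 = b6
byte 8: 89 ⊕ 4f = c6
byte 9: 7a ⊕ e4 = 9e
byte 10: c8 ⊕ 21 = e9
byte 11: b0 ⊕ e3 = 53

62 d1 6a fa a5 01 5b b6 c6 9e e9 53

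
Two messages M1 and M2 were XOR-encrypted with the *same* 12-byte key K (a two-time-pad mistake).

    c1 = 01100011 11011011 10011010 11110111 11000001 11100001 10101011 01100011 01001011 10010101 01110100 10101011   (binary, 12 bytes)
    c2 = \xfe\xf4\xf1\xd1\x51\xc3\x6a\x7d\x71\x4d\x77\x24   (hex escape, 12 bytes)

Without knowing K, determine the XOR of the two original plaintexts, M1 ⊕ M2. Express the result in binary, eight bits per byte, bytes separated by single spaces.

10011101 00101111 01101011 00100110 10010000 00100010 11000001 00011110 00111010 11011000 00000011 10001111

c1 ⊕ c2 = (M1 ⊕ K) ⊕ (M2 ⊕ K) = M1 ⊕ M2 — the shared key cancels under XOR.
 99 xor 254 = 157
219 xor 244 =  47
154 xor 241 = 107
247 xor 209 =  38
193 xor  81 = 144
225 xor 195 =  34
171 xor 106 = 193
 99 xor 125 =  30
 75 xor 113 =  58
149 xor  77 = 216
116 xor 119 =   3
171 xor  36 = 143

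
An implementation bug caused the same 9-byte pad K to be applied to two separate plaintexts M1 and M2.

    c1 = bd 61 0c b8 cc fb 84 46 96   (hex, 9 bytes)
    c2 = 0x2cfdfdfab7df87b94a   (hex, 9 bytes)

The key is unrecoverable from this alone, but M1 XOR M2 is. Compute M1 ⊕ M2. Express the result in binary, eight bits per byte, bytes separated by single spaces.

10010001 10011100 11110001 01000010 01111011 00100100 00000011 11111111 11011100

c1 ⊕ c2 = (M1 ⊕ K) ⊕ (M2 ⊕ K) = M1 ⊕ M2 — the shared key cancels under XOR.
bd XOR 2c = 91
61 XOR fd = 9c
0c XOR fd = f1
b8 XOR fa = 42
cc XOR b7 = 7b
fb XOR df = 24
84 XOR 87 = 03
46 XOR b9 = ff
96 XOR 4a = dc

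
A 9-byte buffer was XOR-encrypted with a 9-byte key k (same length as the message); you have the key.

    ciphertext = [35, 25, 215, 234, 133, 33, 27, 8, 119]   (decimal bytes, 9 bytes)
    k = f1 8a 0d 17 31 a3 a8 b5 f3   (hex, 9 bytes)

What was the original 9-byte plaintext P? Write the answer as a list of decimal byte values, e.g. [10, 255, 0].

 35 ^ 241 = 210
 25 ^ 138 = 147
215 ^  13 = 218
234 ^  23 = 253
133 ^  49 = 180
 33 ^ 163 = 130
 27 ^ 168 = 179
  8 ^ 181 = 189
119 ^ 243 = 132

[210, 147, 218, 253, 180, 130, 179, 189, 132]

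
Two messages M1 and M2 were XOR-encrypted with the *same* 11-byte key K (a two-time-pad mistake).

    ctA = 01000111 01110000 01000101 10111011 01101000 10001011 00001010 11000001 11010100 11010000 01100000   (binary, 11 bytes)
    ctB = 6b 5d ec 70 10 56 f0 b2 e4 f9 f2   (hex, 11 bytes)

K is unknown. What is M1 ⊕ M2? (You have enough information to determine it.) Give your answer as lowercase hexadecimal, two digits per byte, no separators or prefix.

2c2da9cb78ddfa73302992

ctA ⊕ ctB = (M1 ⊕ K) ⊕ (M2 ⊕ K) = M1 ⊕ M2 — the shared key cancels under XOR.
01000111 XOR 01101011 = 00101100
01110000 XOR 01011101 = 00101101
01000101 XOR 11101100 = 10101001
10111011 XOR 01110000 = 11001011
01101000 XOR 00010000 = 01111000
10001011 XOR 01010110 = 11011101
00001010 XOR 11110000 = 11111010
11000001 XOR 10110010 = 01110011
11010100 XOR 11100100 = 00110000
11010000 XOR 11111001 = 00101001
01100000 XOR 11110010 = 10010010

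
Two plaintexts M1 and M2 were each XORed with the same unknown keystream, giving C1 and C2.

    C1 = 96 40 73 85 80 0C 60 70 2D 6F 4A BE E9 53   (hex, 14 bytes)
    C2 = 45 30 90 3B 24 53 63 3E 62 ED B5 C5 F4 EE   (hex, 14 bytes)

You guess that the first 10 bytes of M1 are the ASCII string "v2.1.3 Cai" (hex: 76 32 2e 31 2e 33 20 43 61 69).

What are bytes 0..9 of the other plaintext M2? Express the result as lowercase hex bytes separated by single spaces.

a5 42 cd 8f 8a 6c 23 0d 2e eb

First, C1 ⊕ C2 = (M1 ⊕ K) ⊕ (M2 ⊕ K) = M1 ⊕ M2, so the key drops out. Then M2 = (M1 ⊕ M2) ⊕ M1 over the first 10 bytes.
byte 0: (96 ^ 45) ^ 76 = d3 ^ 76 = a5
byte 1: (40 ^ 30) ^ 32 = 70 ^ 32 = 42
byte 2: (73 ^ 90) ^ 2e = e3 ^ 2e = cd
byte 3: (85 ^ 3b) ^ 31 = be ^ 31 = 8f
byte 4: (80 ^ 24) ^ 2e = a4 ^ 2e = 8a
byte 5: (0c ^ 53) ^ 33 = 5f ^ 33 = 6c
byte 6: (60 ^ 63) ^ 20 = 03 ^ 20 = 23
byte 7: (70 ^ 3e) ^ 43 = 4e ^ 43 = 0d
byte 8: (2d ^ 62) ^ 61 = 4f ^ 61 = 2e
byte 9: (6f ^ ed) ^ 69 = 82 ^ 69 = eb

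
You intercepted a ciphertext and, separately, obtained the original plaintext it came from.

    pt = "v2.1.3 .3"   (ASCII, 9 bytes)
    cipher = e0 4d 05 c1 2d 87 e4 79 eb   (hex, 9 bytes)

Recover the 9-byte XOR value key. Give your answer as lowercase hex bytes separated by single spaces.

96 7f 2b f0 03 b4 c4 57 d8

Since cipher = pt ⊕ key, XORing both sides with pt gives key = pt ⊕ cipher.
118 ^ 224 = 150
 50 ^  77 = 127
 46 ^   5 =  43
 49 ^ 193 = 240
 46 ^  45 =   3
 51 ^ 135 = 180
 32 ^ 228 = 196
 46 ^ 121 =  87
 51 ^ 235 = 216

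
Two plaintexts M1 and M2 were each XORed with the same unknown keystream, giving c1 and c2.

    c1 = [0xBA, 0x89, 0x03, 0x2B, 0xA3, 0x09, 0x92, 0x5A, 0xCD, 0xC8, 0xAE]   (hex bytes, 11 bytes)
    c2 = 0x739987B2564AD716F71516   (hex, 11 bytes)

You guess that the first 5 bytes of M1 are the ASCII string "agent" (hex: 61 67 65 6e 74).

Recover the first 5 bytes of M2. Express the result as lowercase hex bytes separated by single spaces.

First, c1 ⊕ c2 = (M1 ⊕ K) ⊕ (M2 ⊕ K) = M1 ⊕ M2, so the key drops out. Then M2 = (M1 ⊕ M2) ⊕ M1 over the first 5 bytes.
byte 0: (ba ^ 73) ^ 61 = c9 ^ 61 = a8
byte 1: (89 ^ 99) ^ 67 = 10 ^ 67 = 77
byte 2: (03 ^ 87) ^ 65 = 84 ^ 65 = e1
byte 3: (2b ^ b2) ^ 6e = 99 ^ 6e = f7
byte 4: (a3 ^ 56) ^ 74 = f5 ^ 74 = 81

a8 77 e1 f7 81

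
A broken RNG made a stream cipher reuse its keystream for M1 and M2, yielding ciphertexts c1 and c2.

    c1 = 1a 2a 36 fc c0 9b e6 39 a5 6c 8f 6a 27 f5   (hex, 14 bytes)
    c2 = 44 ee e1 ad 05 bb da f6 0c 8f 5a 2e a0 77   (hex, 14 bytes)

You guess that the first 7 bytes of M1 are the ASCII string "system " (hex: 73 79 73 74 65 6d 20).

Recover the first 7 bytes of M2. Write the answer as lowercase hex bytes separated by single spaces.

2d bd a4 25 a0 4d 1c

First, c1 ⊕ c2 = (M1 ⊕ K) ⊕ (M2 ⊕ K) = M1 ⊕ M2, so the key drops out. Then M2 = (M1 ⊕ M2) ⊕ M1 over the first 7 bytes.
byte 0: (1a ^ 44) ^ 73 = 5e ^ 73 = 2d
byte 1: (2a ^ ee) ^ 79 = c4 ^ 79 = bd
byte 2: (36 ^ e1) ^ 73 = d7 ^ 73 = a4
byte 3: (fc ^ ad) ^ 74 = 51 ^ 74 = 25
byte 4: (c0 ^ 05) ^ 65 = c5 ^ 65 = a0
byte 5: (9b ^ bb) ^ 6d = 20 ^ 6d = 4d
byte 6: (e6 ^ da) ^ 20 = 3c ^ 20 = 1c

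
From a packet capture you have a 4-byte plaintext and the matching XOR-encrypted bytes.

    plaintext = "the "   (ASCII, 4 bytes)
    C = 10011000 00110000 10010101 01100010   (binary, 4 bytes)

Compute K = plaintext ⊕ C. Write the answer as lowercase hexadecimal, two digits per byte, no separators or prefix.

Since C = plaintext ⊕ K, XORing both sides with plaintext gives K = plaintext ⊕ C.
74 ^ 98 = ec
68 ^ 30 = 58
65 ^ 95 = f0
20 ^ 62 = 42

ec58f042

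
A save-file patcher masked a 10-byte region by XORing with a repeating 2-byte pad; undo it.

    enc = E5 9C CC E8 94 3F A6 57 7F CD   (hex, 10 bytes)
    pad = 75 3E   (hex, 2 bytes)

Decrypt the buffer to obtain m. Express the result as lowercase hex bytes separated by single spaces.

The 2-byte key repeats, so the effective keystream is 75 3e 75 3e 75 3e 75 3e 75 3e.
byte 0: e5 xor 75 = 90
byte 1: 9c xor 3e = a2
byte 2: cc xor 75 = b9
byte 3: e8 xor 3e = d6
byte 4: 94 xor 75 = e1
byte 5: 3f xor 3e = 01
byte 6: a6 xor 75 = d3
byte 7: 57 xor 3e = 69
byte 8: 7f xor 75 = 0a
byte 9: cd xor 3e = f3

90 a2 b9 d6 e1 01 d3 69 0a f3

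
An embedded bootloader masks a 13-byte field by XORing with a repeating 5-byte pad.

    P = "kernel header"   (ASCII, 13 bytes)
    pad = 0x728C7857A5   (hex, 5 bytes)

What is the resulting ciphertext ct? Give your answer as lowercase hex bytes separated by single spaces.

The 5-byte key repeats, so the effective keystream is 72 8c 78 57 a5 72 8c 78 57 a5 72 8c 78.
byte 0: 6b XOR 72 = 19
byte 1: 65 XOR 8c = e9
byte 2: 72 XOR 78 = 0a
byte 3: 6e XOR 57 = 39
byte 4: 65 XOR a5 = c0
byte 5: 6c XOR 72 = 1e
byte 6: 20 XOR 8c = ac
byte 7: 68 XOR 78 = 10
byte 8: 65 XOR 57 = 32
byte 9: 61 XOR a5 = c4
byte 10: 64 XOR 72 = 16
byte 11: 65 XOR 8c = e9
byte 12: 72 XOR 78 = 0a

19 e9 0a 39 c0 1e ac 10 32 c4 16 e9 0a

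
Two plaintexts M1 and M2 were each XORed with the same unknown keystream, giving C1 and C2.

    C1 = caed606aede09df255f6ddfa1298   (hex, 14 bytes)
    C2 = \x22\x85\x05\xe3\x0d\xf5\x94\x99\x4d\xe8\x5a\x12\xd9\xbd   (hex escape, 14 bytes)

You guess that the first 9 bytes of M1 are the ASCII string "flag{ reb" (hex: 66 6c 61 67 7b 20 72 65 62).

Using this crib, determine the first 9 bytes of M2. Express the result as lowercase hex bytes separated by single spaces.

First, C1 ⊕ C2 = (M1 ⊕ K) ⊕ (M2 ⊕ K) = M1 ⊕ M2, so the key drops out. Then M2 = (M1 ⊕ M2) ⊕ M1 over the first 9 bytes.
byte 0: (ca ⊕ 22) ⊕ 66 = e8 ⊕ 66 = 8e
byte 1: (ed ⊕ 85) ⊕ 6c = 68 ⊕ 6c = 04
byte 2: (60 ⊕ 05) ⊕ 61 = 65 ⊕ 61 = 04
byte 3: (6a ⊕ e3) ⊕ 67 = 89 ⊕ 67 = ee
byte 4: (ed ⊕ 0d) ⊕ 7b = e0 ⊕ 7b = 9b
byte 5: (e0 ⊕ f5) ⊕ 20 = 15 ⊕ 20 = 35
byte 6: (9d ⊕ 94) ⊕ 72 = 09 ⊕ 72 = 7b
byte 7: (f2 ⊕ 99) ⊕ 65 = 6b ⊕ 65 = 0e
byte 8: (55 ⊕ 4d) ⊕ 62 = 18 ⊕ 62 = 7a

8e 04 04 ee 9b 35 7b 0e 7a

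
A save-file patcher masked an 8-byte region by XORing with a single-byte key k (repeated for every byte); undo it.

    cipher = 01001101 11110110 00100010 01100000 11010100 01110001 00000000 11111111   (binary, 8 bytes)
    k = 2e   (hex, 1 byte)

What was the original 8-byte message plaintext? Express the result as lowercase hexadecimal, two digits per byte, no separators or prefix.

The 1-byte key repeats, so the effective keystream is 2e 2e 2e 2e 2e 2e 2e 2e.
byte 0: 4d xor 2e = 63
byte 1: f6 xor 2e = d8
byte 2: 22 xor 2e = 0c
byte 3: 60 xor 2e = 4e
byte 4: d4 xor 2e = fa
byte 5: 71 xor 2e = 5f
byte 6: 00 xor 2e = 2e
byte 7: ff xor 2e = d1

63d80c4efa5f2ed1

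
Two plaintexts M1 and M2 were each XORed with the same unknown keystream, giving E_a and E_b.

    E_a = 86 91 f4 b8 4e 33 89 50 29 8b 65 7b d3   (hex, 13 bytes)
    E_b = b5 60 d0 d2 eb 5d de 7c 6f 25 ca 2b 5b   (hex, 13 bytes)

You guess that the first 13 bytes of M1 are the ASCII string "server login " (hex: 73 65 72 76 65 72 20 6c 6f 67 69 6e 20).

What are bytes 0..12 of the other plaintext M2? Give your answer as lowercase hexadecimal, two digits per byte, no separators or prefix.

4094561cc01c774029c9c63ea8

First, E_a ⊕ E_b = (M1 ⊕ K) ⊕ (M2 ⊕ K) = M1 ⊕ M2, so the key drops out. Then M2 = (M1 ⊕ M2) ⊕ M1 over the first 13 bytes.
byte 0: (86 XOR b5) XOR 73 = 33 XOR 73 = 40
byte 1: (91 XOR 60) XOR 65 = f1 XOR 65 = 94
byte 2: (f4 XOR d0) XOR 72 = 24 XOR 72 = 56
byte 3: (b8 XOR d2) XOR 76 = 6a XOR 76 = 1c
byte 4: (4e XOR eb) XOR 65 = a5 XOR 65 = c0
byte 5: (33 XOR 5d) XOR 72 = 6e XOR 72 = 1c
byte 6: (89 XOR de) XOR 20 = 57 XOR 20 = 77
byte 7: (50 XOR 7c) XOR 6c = 2c XOR 6c = 40
byte 8: (29 XOR 6f) XOR 6f = 46 XOR 6f = 29
byte 9: (8b XOR 25) XOR 67 = ae XOR 67 = c9
byte 10: (65 XOR ca) XOR 69 = af XOR 69 = c6
byte 11: (7b XOR 2b) XOR 6e = 50 XOR 6e = 3e
byte 12: (d3 XOR 5b) XOR 20 = 88 XOR 20 = a8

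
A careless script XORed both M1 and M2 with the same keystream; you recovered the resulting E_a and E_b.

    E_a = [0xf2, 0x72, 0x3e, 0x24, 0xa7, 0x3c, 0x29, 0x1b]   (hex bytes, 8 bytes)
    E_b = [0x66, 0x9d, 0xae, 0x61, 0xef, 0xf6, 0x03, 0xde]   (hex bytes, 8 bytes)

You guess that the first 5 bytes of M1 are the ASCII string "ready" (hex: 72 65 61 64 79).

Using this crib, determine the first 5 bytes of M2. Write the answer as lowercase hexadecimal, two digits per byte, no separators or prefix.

e68af12131

First, E_a ⊕ E_b = (M1 ⊕ K) ⊕ (M2 ⊕ K) = M1 ⊕ M2, so the key drops out. Then M2 = (M1 ⊕ M2) ⊕ M1 over the first 5 bytes.
byte 0: (f2 xor 66) xor 72 = 94 xor 72 = e6
byte 1: (72 xor 9d) xor 65 = ef xor 65 = 8a
byte 2: (3e xor ae) xor 61 = 90 xor 61 = f1
byte 3: (24 xor 61) xor 64 = 45 xor 64 = 21
byte 4: (a7 xor ef) xor 79 = 48 xor 79 = 31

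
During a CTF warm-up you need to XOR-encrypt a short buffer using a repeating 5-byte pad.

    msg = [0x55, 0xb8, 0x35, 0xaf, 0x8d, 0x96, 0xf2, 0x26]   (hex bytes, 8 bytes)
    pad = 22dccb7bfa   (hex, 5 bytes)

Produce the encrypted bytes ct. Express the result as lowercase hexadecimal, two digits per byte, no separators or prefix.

7764fed477b42eed

The 5-byte key repeats, so the effective keystream is 22 dc cb 7b fa 22 dc cb.
byte 0:  85 ⊕  34 = 119
byte 1: 184 ⊕ 220 = 100
byte 2:  53 ⊕ 203 = 254
byte 3: 175 ⊕ 123 = 212
byte 4: 141 ⊕ 250 = 119
byte 5: 150 ⊕  34 = 180
byte 6: 242 ⊕ 220 =  46
byte 7:  38 ⊕ 203 = 237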